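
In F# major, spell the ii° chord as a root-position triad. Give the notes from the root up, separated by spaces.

The root, G#, is scale degree 2 — the same note in F# major and F# minor; only the chord quality changes. In F# minor the chord on G# is G#–B–D.

G# B D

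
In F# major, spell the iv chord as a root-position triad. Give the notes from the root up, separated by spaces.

B D F#

The root, B, is scale degree 4 — the same note in F# major and F# minor; only the chord quality changes. Stacking thirds in F# minor on B gives B–D–F#.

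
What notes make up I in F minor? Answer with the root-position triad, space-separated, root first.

I is built on scale degree 1, which is F in both F minor and its parallel. Building the major chord from the parallel major on F: F–A–C.

F A C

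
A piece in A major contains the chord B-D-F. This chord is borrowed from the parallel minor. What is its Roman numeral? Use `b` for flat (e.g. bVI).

The root B is the diatonic 2nd degree of A major; the borrowing shows in the chord quality. Diatonically A major has Bm (ii) on that degree; B–D–F is instead the diminished chord native to A minor, so it takes the label ii°.

ii°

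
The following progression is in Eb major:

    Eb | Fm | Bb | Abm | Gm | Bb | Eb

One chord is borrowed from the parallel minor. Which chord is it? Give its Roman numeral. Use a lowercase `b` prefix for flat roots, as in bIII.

The diatonic triads in Eb major are Eb, Fm, Gm, Ab, Bb, Cm, Ddim. Of the given chords, Eb, Fm, Bb and Gm are diatonic. Abm (Ab–Cb–Eb) doesn't fit — on degree 4 Eb major would have Ab (IV). Abm is the degree-4 chord of Eb minor, so it is the borrowed iv.

iv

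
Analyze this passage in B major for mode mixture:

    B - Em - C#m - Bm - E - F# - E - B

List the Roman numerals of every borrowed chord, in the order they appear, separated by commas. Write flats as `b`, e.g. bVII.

iv, i

The diatonic triads in B major are B, C#m, D#m, E, F#, G#m, A#dim. Of the given chords, B, C#m, E and F# are diatonic. But Em (E–G–B) is foreign: the diatonic IV on degree 4 is E, whereas Em comes from B minor. It is labeled iv. Bm (B–D–F#) is not: scale degree 1 in B major carries B (I). In B minor the chord on that degree is Bm, so here it functions as i, borrowed from the parallel minor.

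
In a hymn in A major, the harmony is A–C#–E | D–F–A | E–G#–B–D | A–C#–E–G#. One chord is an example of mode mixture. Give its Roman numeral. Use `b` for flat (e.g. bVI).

In A major the diatonic chords are A, Bm, C#m, D, E, F#m, G#dim. A–C#–E = A, E–G#–B–D = E7 and A–C#–E–G# = Amaj7 are all diatonic. But D–F–A is foreign: the diatonic IV on degree 4 is D, whereas Dm comes from A minor. It is labeled iv.

iv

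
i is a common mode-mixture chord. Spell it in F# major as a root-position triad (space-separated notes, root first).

F# A C#

i is built on scale degree 1, which is F# in both F# major and its parallel. In F# minor the chord on F# is F#–A–C#.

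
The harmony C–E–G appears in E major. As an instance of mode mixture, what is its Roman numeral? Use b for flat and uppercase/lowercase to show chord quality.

bVI

In E major scale degree 6 is C#; C is its lowered form, from E minor. Diatonically E major has C#m (vi) on that degree; C–E–G is instead the major chord native to E minor, so it takes the label bVI.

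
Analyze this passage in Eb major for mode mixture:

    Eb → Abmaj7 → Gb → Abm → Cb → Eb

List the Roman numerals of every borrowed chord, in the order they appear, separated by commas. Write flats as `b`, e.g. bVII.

bIII, iv, bVI

The diatonic triads in Eb major are Eb, Fm, Gm, Ab, Bb, Cm, Ddim. Eb and Abmaj7 are both diatonic. But Gb (Gb–Bb–Db) is foreign: the diatonic iii on degree 3 is Gm, whereas Gb comes from Eb minor. It is labeled bIII. But Abm (Ab–Cb–Eb) is foreign: the diatonic IV on degree 4 is Ab, whereas Abm comes from Eb minor. It is labeled iv. But Cb (Cb–Eb–Gb) is foreign: the diatonic vi on degree 6 is Cm, whereas Cb comes from Eb minor. It is labeled bVI.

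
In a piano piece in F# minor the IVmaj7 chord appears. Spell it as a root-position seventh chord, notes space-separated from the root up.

B D# F# A#

The root, B, is scale degree 4 — the same note in F# minor and F# major; only the chord quality changes. Building the major-seventh chord from the parallel major on B: B–D#–F#–A#.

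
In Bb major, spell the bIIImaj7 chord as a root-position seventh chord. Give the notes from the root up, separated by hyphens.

The root of bIIImaj7 is the lowered 3rd degree: D becomes Db. Building the major-seventh chord from the parallel minor on Db: Db–F–Ab–C.

Db-F-Ab-C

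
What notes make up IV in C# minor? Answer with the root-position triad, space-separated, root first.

F# A# C#

IV is built on scale degree 4, which is F# in both C# minor and its parallel. Building the major chord from the parallel major on F#: F#–A#–C#.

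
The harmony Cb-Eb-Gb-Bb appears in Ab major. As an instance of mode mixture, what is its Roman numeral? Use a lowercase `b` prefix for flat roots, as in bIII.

In Ab major scale degree 3 is C; Cb is its lowered form, from Ab minor. The diatonic chord on degree 3 would be Cm (iii), but Cb–Eb–Gb–Bb is the major-seventh chord from Ab minor. As a borrowed chord it is labeled bIIImaj7.

bIIImaj7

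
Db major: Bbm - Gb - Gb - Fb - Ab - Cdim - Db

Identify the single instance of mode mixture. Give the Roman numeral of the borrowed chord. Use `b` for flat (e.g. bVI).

bIII

In Db major the diatonic chords are Db, Ebm, Fm, Gb, Ab, Bbm, Cdim. Bbm, Gb, Ab, Cdim and Db are all diatonic. But Fb (Fb–Ab–Cb) is foreign: the diatonic iii on degree 3 is Fm, whereas Fb comes from Db minor. It is labeled bIII.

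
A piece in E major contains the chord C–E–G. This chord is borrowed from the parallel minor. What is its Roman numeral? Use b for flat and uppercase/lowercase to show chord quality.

The root C is the lowered 6th scale degree — diatonically E major has C# there. Diatonically E major has C#m (vi) on that degree; C–E–G is instead the major chord native to E minor, so it takes the label bVI.

bVI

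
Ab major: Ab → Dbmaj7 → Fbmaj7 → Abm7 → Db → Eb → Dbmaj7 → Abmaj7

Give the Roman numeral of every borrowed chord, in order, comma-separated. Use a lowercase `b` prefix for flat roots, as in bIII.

bVImaj7, i7

In Ab major the diatonic chords are Ab, Bbm, Cm, Db, Eb, Fm, Gdim. Ab, Dbmaj7, Db, Eb and Abmaj7 all belong to that set. Fbmaj7 (Fb–Ab–Cb–Eb) doesn't fit — on degree 6 Ab major would have Fm (vi). Fbmaj7 is the degree-6 chord of Ab minor, so it is the borrowed bVImaj7. Abm7 (Ab–Cb–Eb–Gb) doesn't fit — on degree 1 Ab major would have Ab (I). Abm7 is the degree-1 chord of Ab minor, so it is the borrowed i7.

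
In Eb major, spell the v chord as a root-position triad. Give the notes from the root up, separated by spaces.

v is built on scale degree 5, which is Bb in both Eb major and its parallel. Stacking thirds in Eb minor on Bb gives Bb–Db–F.

Bb Db F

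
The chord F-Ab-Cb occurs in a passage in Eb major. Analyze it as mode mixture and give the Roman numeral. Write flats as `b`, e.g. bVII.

ii°

F is scale degree 2 in Eb major. The diatonic chord on degree 2 would be Fm (ii), but F–Ab–Cb is the diminished chord from Eb minor. As a borrowed chord it is labeled ii°.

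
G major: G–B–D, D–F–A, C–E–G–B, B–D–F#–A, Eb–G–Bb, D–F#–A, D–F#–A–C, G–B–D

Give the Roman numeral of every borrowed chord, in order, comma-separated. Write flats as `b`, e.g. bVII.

v, bVI

G major has the diatonic set G, Am, Bm, C, D, Em, F#dim. Of the given chords, G–B–D = G, C–E–G–B = Cmaj7, B–D–F#–A = Bm7, D–F#–A = D and D–F#–A–C = D7 are diatonic. D–F–A is not: scale degree 5 in G major carries D (V). In G minor the chord on that degree is Dm, so here it functions as v, borrowed from the parallel minor. But Eb–G–Bb is foreign: the diatonic vi on degree 6 is Em, whereas Eb comes from G minor. It is labeled bVI.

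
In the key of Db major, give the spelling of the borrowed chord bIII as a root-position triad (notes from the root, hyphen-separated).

The root of bIII is the lowered 3rd degree: F becomes Fb. Building the major chord from the parallel minor on Fb: Fb–Ab–Cb.

Fb-Ab-Cb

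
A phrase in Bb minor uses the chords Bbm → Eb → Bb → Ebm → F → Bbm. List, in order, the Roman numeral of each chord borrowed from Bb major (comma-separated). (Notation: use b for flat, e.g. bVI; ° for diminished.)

IV, I

The diatonic triads in Bb minor (with V from harmonic minor) are Bbm, Cdim, Db, Ebm, F, Gb, Ab. Bbm, Ebm and F are all diatonic. Eb (Eb–G–Bb) doesn't fit — on degree 4 Bb minor would have Ebm (iv). Eb is the degree-4 chord of Bb major, so it is the borrowed IV. Bb (Bb–D–F) is not: scale degree 1 in Bb minor carries Bbm (i). In Bb major the chord on that degree is Bb, so here it functions as I, borrowed from the parallel major.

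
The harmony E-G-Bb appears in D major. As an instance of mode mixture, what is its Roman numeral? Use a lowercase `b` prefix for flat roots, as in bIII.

E is scale degree 2 in D major. Diatonically D major has Em (ii) on that degree; E–G–Bb is instead the diminished chord native to D minor, so it takes the label ii°.

ii°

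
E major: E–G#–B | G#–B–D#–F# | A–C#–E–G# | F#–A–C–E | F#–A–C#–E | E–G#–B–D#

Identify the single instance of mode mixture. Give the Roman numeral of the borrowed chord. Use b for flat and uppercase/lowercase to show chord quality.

In E major the diatonic chords are E, F#m, G#m, A, B, C#m, D#dim. E–G#–B = E, G#–B–D#–F# = G#m7, A–C#–E–G# = Amaj7, F#–A–C#–E = F#m7 and E–G#–B–D# = Emaj7 are all diatonic. F#–A–C–E is not: scale degree 2 in E major carries F#m (ii). In E minor the chord on that degree is F#m7b5, so here it functions as iiø7, borrowed from the parallel minor.

iiø7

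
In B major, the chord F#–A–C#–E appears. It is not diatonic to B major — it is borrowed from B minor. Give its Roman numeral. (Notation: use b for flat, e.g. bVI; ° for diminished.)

The root F# is the diatonic 5th degree of B major; the borrowing shows in the chord quality. The diatonic chord on degree 5 would be F# (V), but F#–A–C#–E is the minor-seventh chord from B minor. As a borrowed chord it is labeled v7.

v7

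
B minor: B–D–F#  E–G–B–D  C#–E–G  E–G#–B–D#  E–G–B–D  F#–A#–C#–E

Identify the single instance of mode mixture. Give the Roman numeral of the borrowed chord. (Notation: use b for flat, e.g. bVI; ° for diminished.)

The diatonic triads in B minor (with V from harmonic minor) are Bm, C#dim, D, Em, F#, G, A. B–D–F# = Bm, E–G–B–D = Em7, C#–E–G = C#dim and F#–A#–C#–E = F#7 all belong to that set. E–G#–B–D# is not: scale degree 4 in B minor carries Em (iv). In B major the chord on that degree is Emaj7, so here it functions as IVmaj7, borrowed from the parallel major.

IVmaj7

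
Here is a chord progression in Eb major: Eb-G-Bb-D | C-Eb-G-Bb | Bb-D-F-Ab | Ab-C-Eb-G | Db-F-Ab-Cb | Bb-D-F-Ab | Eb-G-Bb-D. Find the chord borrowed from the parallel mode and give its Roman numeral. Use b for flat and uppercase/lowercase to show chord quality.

The diatonic triads in Eb major are Eb, Fm, Gm, Ab, Bb, Cm, Ddim. Eb–G–Bb–D = Ebmaj7, C–Eb–G–Bb = Cm7, Bb–D–F–Ab = Bb7 and Ab–C–Eb–G = Abmaj7 all belong to that set. Db–F–Ab–Cb doesn't fit — on degree 7 Eb major would have Ddim (vii°). Db7 is the degree-7 chord of Eb minor, so it is the borrowed bVII7.

bVII7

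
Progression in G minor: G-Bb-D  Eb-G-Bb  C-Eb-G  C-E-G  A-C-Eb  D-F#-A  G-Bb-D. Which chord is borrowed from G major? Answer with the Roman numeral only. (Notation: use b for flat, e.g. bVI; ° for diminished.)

G minor has the diatonic set Gm, Adim, Bb, Cm, D, Eb, F (with V from harmonic minor). G–Bb–D = Gm, Eb–G–Bb = Eb, C–Eb–G = Cm, A–C–Eb = Adim and D–F#–A = D are all diatonic. But C–E–G is foreign: the diatonic iv on degree 4 is Cm, whereas C comes from G major. It is labeled IV.

IV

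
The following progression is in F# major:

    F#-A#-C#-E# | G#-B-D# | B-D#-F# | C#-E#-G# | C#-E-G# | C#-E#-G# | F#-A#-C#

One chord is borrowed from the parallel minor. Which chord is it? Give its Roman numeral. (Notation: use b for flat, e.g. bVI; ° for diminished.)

In F# major the diatonic chords are F#, G#m, A#m, B, C#, D#m, E#dim. Of the given chords, F#–A#–C#–E# = F#maj7, G#–B–D# = G#m, B–D#–F# = B, C#–E#–G# = C# and F#–A#–C# = F# are diatonic. C#–E–G# is not: scale degree 5 in F# major carries C# (V). In F# minor the chord on that degree is C#m, so here it functions as v, borrowed from the parallel minor.

v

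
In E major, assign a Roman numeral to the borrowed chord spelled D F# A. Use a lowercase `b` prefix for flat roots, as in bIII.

The root D is the lowered 7th scale degree — diatonically E major has D# there. D–F#–A is a major chord — the form found in E minor, not the diatonic vii° (D#dim). Borrowed into E major it is written bVII.

bVII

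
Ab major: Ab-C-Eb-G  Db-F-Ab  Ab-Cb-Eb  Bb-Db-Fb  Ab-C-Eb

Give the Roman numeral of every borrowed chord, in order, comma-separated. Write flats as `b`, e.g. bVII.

Ab major has the diatonic set Ab, Bbm, Cm, Db, Eb, Fm, Gdim. Ab–C–Eb–G = Abmaj7, Db–F–Ab = Db and Ab–C–Eb = Ab all belong to that set. Ab–Cb–Eb doesn't fit — on degree 1 Ab major would have Ab (I). Abm is the degree-1 chord of Ab minor, so it is the borrowed i. But Bb–Db–Fb is foreign: the diatonic ii on degree 2 is Bbm, whereas Bbdim comes from Ab minor. It is labeled ii°.

i, ii°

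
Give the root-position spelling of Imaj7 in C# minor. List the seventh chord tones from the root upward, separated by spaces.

Imaj7 is built on scale degree 1, which is C# in both C# minor and its parallel. Stacking thirds in C# major on C# gives C#–E#–G#–B#.

C# E# G# B#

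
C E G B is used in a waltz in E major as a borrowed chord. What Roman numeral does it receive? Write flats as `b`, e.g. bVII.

bVImaj7

C is the lowered form of scale degree 6 in E major (the diatonic degree 6 is C#). Diatonically E major has C#m (vi) on that degree; C–E–G–B is instead the major-seventh chord native to E minor, so it takes the label bVImaj7.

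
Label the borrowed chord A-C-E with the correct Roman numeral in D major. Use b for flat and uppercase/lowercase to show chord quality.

A is scale degree 5 in D major. A–C–E is a minor chord — the form found in D minor, not the diatonic V (A). Borrowed into D major it is written v.

v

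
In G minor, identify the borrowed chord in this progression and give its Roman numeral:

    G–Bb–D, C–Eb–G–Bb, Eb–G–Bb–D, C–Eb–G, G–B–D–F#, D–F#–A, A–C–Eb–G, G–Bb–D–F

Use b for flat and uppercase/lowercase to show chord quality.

Imaj7

The diatonic triads in G minor (with V from harmonic minor) are Gm, Adim, Bb, Cm, D, Eb, F. Of the given chords, G–Bb–D = Gm, C–Eb–G–Bb = Cm7, Eb–G–Bb–D = Ebmaj7, C–Eb–G = Cm, D–F#–A = D, A–C–Eb–G = Am7b5 and G–Bb–D–F = Gm7 are diatonic. G–B–D–F# is not: scale degree 1 in G minor carries Gm (i). In G major the chord on that degree is Gmaj7, so here it functions as Imaj7, borrowed from the parallel major.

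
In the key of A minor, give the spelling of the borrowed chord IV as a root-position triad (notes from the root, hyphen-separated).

D-F#-A

IV is built on scale degree 4, which is D in both A minor and its parallel. Stacking thirds in A major on D gives D–F#–A.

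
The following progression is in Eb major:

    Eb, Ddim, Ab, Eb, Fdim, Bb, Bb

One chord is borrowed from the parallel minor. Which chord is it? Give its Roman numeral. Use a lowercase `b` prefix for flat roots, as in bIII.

ii°

Eb major has the diatonic set Eb, Fm, Gm, Ab, Bb, Cm, Ddim. Of the given chords, Eb, Ddim, Ab and Bb are diatonic. Fdim (F–Ab–Cb) doesn't fit — on degree 2 Eb major would have Fm (ii). Fdim is the degree-2 chord of Eb minor, so it is the borrowed ii°.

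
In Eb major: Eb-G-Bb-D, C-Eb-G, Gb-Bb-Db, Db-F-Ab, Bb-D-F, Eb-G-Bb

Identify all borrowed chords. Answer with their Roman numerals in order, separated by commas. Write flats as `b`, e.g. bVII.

bIII, bVII

In Eb major the diatonic chords are Eb, Fm, Gm, Ab, Bb, Cm, Ddim. Eb–G–Bb–D = Ebmaj7, C–Eb–G = Cm, Bb–D–F = Bb and Eb–G–Bb = Eb are all diatonic. But Gb–Bb–Db is foreign: the diatonic iii on degree 3 is Gm, whereas Gb comes from Eb minor. It is labeled bIII. Db–F–Ab doesn't fit — on degree 7 Eb major would have Ddim (vii°). Db is the degree-7 chord of Eb minor, so it is the borrowed bVII.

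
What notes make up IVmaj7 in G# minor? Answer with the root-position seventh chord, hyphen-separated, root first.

The root, C#, is scale degree 4 — the same note in G# minor and G# major; only the chord quality changes. Building the major-seventh chord from the parallel major on C#: C#–E#–G#–B#.

C#-E#-G#-B#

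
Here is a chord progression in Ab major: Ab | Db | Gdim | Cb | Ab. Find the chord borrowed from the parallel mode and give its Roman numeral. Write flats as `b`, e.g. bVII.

In Ab major the diatonic chords are Ab, Bbm, Cm, Db, Eb, Fm, Gdim. Of the given chords, Ab, Db and Gdim are diatonic. Cb (Cb–Eb–Gb) doesn't fit — on degree 3 Ab major would have Cm (iii). Cb is the degree-3 chord of Ab minor, so it is the borrowed bIII.

bIII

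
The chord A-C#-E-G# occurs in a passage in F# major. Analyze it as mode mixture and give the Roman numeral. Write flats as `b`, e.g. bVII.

A is the lowered form of scale degree 3 in F# major (the diatonic degree 3 is A#). A–C#–E–G# is a major-seventh chord — the form found in F# minor, not the diatonic iii (A#m). Borrowed into F# major it is written bIIImaj7.

bIIImaj7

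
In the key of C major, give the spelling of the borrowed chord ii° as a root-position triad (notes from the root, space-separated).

The root, D, is scale degree 2 — the same note in C major and C minor; only the chord quality changes. Stacking thirds in C minor on D gives D–F–Ab.

D F Ab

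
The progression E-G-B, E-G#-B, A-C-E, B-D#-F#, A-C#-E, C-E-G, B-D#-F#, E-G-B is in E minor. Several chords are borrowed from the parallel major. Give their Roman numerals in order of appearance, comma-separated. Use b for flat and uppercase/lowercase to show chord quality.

The diatonic triads in E minor (with V from harmonic minor) are Em, F#dim, G, Am, B, C, D. Of the given chords, E–G–B = Em, A–C–E = Am, B–D#–F# = B and C–E–G = C are diatonic. E–G#–B is not: scale degree 1 in E minor carries Em (i). In E major the chord on that degree is E, so here it functions as I, borrowed from the parallel major. But A–C#–E is foreign: the diatonic iv on degree 4 is Am, whereas A comes from E major. It is labeled IV.

I, IV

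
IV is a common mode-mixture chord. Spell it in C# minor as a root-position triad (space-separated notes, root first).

F# A# C#

The root, F#, is scale degree 4 — the same note in C# minor and C# major; only the chord quality changes. Building the major chord from the parallel major on F#: F#–A#–C#.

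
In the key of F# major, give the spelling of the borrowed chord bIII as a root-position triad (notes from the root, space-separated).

bIII is built on the lowered scale degree 3. In F# major degree 3 is A#; lowered it becomes A. Stacking thirds in F# minor on A gives A–C#–E.

A C# E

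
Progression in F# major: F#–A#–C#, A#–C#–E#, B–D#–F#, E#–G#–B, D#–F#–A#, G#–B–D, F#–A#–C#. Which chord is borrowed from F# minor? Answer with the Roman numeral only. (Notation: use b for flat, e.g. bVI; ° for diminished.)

F# major has the diatonic set F#, G#m, A#m, B, C#, D#m, E#dim. F#–A#–C# = F#, A#–C#–E# = A#m, B–D#–F# = B, E#–G#–B = E#dim and D#–F#–A# = D#m all belong to that set. G#–B–D doesn't fit — on degree 2 F# major would have G#m (ii). G#dim is the degree-2 chord of F# minor, so it is the borrowed ii°.

ii°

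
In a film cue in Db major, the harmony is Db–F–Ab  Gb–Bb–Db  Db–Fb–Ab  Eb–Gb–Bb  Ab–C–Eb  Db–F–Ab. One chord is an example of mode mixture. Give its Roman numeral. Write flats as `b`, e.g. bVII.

The diatonic triads in Db major are Db, Ebm, Fm, Gb, Ab, Bbm, Cdim. Db–F–Ab = Db, Gb–Bb–Db = Gb, Eb–Gb–Bb = Ebm and Ab–C–Eb = Ab are all diatonic. Db–Fb–Ab doesn't fit — on degree 1 Db major would have Db (I). Dbm is the degree-1 chord of Db minor, so it is the borrowed i.

i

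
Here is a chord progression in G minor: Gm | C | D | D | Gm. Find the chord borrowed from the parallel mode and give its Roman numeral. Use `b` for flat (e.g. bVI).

In G minor (with V from harmonic minor) the diatonic chords are Gm, Adim, Bb, Cm, D, Eb, F. Gm and D both belong to that set. C (C–E–G) doesn't fit — on degree 4 G minor would have Cm (iv). C is the degree-4 chord of G major, so it is the borrowed IV.

IV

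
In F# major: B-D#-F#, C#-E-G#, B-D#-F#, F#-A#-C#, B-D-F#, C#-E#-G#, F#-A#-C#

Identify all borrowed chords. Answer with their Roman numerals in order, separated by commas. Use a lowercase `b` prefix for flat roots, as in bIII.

v, iv

In F# major the diatonic chords are F#, G#m, A#m, B, C#, D#m, E#dim. B–D#–F# = B, F#–A#–C# = F# and C#–E#–G# = C# all belong to that set. C#–E–G# doesn't fit — on degree 5 F# major would have C# (V). C#m is the degree-5 chord of F# minor, so it is the borrowed v. B–D–F# is not: scale degree 4 in F# major carries B (IV). In F# minor the chord on that degree is Bm, so here it functions as iv, borrowed from the parallel minor.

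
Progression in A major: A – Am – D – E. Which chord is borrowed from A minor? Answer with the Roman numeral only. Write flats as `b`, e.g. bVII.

In A major the diatonic chords are A, Bm, C#m, D, E, F#m, G#dim. A, D and E all belong to that set. Am (A–C–E) doesn't fit — on degree 1 A major would have A (I). Am is the degree-1 chord of A minor, so it is the borrowed i.

i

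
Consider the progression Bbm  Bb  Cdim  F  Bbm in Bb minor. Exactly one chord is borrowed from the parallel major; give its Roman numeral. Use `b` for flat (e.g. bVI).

In Bb minor (with V from harmonic minor) the diatonic chords are Bbm, Cdim, Db, Ebm, F, Gb, Ab. Bbm, Cdim and F all belong to that set. Bb (Bb–D–F) doesn't fit — on degree 1 Bb minor would have Bbm (i). Bb is the degree-1 chord of Bb major, so it is the borrowed I.

I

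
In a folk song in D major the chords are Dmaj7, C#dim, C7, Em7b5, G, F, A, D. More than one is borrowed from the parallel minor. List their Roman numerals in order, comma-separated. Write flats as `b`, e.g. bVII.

bVII7, iiø7, bIII

D major has the diatonic set D, Em, F#m, G, A, Bm, C#dim. Dmaj7, C#dim, G, A and D all belong to that set. C7 (C–E–G–Bb) doesn't fit — on degree 7 D major would have C#dim (vii°). C7 is the degree-7 chord of D minor, so it is the borrowed bVII7. Em7b5 (E–G–Bb–D) doesn't fit — on degree 2 D major would have Em (ii). Em7b5 is the degree-2 chord of D minor, so it is the borrowed iiø7. F (F–A–C) is not: scale degree 3 in D major carries F#m (iii). In D minor the chord on that degree is F, so here it functions as bIII, borrowed from the parallel minor.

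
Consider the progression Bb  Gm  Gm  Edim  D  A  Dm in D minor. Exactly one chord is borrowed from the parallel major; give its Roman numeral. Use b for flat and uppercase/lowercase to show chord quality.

In D minor (with V from harmonic minor) the diatonic chords are Dm, Edim, F, Gm, A, Bb, C. Bb, Gm, Edim, A and Dm all belong to that set. But D (D–F#–A) is foreign: the diatonic i on degree 1 is Dm, whereas D comes from D major. It is labeled I.

I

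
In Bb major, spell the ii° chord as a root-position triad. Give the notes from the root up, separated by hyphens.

C-Eb-Gb

The root, C, is scale degree 2 — the same note in Bb major and Bb minor; only the chord quality changes. Stacking thirds in Bb minor on C gives C–Eb–Gb.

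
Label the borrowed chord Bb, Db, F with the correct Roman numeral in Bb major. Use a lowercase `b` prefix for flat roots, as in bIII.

i

Bb is scale degree 1 in Bb major. Diatonically Bb major has Bb (I) on that degree; Bb–Db–F is instead the minor chord native to Bb minor, so it takes the label i.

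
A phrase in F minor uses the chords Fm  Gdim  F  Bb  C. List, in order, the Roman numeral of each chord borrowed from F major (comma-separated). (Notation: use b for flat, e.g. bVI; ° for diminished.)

I, IV

In F minor (with V from harmonic minor) the diatonic chords are Fm, Gdim, Ab, Bbm, C, Db, Eb. Fm, Gdim and C are all diatonic. F (F–A–C) is not: scale degree 1 in F minor carries Fm (i). In F major the chord on that degree is F, so here it functions as I, borrowed from the parallel major. Bb (Bb–D–F) is not: scale degree 4 in F minor carries Bbm (iv). In F major the chord on that degree is Bb, so here it functions as IV, borrowed from the parallel major.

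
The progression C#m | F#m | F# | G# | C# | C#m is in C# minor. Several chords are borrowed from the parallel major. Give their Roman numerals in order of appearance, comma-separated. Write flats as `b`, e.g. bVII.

C# minor has the diatonic set C#m, D#dim, E, F#m, G#, A, B (with V from harmonic minor). C#m, F#m and G# all belong to that set. F# (F#–A#–C#) doesn't fit — on degree 4 C# minor would have F#m (iv). F# is the degree-4 chord of C# major, so it is the borrowed IV. But C# (C#–E#–G#) is foreign: the diatonic i on degree 1 is C#m, whereas C# comes from C# major. It is labeled I.

IV, I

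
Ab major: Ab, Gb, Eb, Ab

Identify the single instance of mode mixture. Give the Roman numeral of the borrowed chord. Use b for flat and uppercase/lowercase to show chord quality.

In Ab major the diatonic chords are Ab, Bbm, Cm, Db, Eb, Fm, Gdim. Ab and Eb are both diatonic. Gb (Gb–Bb–Db) doesn't fit — on degree 7 Ab major would have Gdim (vii°). Gb is the degree-7 chord of Ab minor, so it is the borrowed bVII.

bVII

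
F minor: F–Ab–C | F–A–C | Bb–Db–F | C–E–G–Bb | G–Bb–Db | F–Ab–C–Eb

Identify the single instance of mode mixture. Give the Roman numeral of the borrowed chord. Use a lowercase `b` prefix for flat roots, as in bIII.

I

F minor has the diatonic set Fm, Gdim, Ab, Bbm, C, Db, Eb (with V from harmonic minor). F–Ab–C = Fm, Bb–Db–F = Bbm, C–E–G–Bb = C7, G–Bb–Db = Gdim and F–Ab–C–Eb = Fm7 all belong to that set. F–A–C doesn't fit — on degree 1 F minor would have Fm (i). F is the degree-1 chord of F major, so it is the borrowed I.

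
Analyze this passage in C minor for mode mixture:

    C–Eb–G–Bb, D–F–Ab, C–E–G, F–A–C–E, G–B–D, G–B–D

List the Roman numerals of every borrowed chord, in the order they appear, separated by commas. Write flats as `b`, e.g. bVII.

The diatonic triads in C minor (with V from harmonic minor) are Cm, Ddim, Eb, Fm, G, Ab, Bb. Of the given chords, C–Eb–G–Bb = Cm7, D–F–Ab = Ddim and G–B–D = G are diatonic. C–E–G doesn't fit — on degree 1 C minor would have Cm (i). C is the degree-1 chord of C major, so it is the borrowed I. But F–A–C–E is foreign: the diatonic iv on degree 4 is Fm, whereas Fmaj7 comes from C major. It is labeled IVmaj7.

I, IVmaj7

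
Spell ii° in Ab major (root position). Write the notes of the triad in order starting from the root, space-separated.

Bb Db Fb

ii° is built on scale degree 2, which is Bb in both Ab major and its parallel. Stacking thirds in Ab minor on Bb gives Bb–Db–Fb.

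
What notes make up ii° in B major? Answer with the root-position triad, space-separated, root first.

ii° is built on scale degree 2, which is C# in both B major and its parallel. Stacking thirds in B minor on C# gives C#–E–G.

C# E G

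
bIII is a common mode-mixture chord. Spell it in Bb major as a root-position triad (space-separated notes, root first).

Db F Ab

The root of bIII is the lowered 3rd degree: D becomes Db. In Bb minor the chord on Db is Db–F–Ab.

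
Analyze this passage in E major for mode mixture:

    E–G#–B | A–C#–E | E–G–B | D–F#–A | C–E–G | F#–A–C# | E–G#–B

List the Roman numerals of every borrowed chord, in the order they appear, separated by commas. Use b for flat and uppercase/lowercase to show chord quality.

E major has the diatonic set E, F#m, G#m, A, B, C#m, D#dim. E–G#–B = E, A–C#–E = A and F#–A–C# = F#m all belong to that set. But E–G–B is foreign: the diatonic I on degree 1 is E, whereas Em comes from E minor. It is labeled i. D–F#–A is not: scale degree 7 in E major carries D#dim (vii°). In E minor the chord on that degree is D, so here it functions as bVII, borrowed from the parallel minor. But C–E–G is foreign: the diatonic vi on degree 6 is C#m, whereas C comes from E minor. It is labeled bVI.

i, bVII, bVI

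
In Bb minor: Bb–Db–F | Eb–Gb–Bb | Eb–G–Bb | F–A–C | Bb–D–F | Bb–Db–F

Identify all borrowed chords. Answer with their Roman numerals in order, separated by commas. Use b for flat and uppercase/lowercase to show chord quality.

IV, I

The diatonic triads in Bb minor (with V from harmonic minor) are Bbm, Cdim, Db, Ebm, F, Gb, Ab. Bb–Db–F = Bbm, Eb–Gb–Bb = Ebm and F–A–C = F are all diatonic. Eb–G–Bb doesn't fit — on degree 4 Bb minor would have Ebm (iv). Eb is the degree-4 chord of Bb major, so it is the borrowed IV. Bb–D–F doesn't fit — on degree 1 Bb minor would have Bbm (i). Bb is the degree-1 chord of Bb major, so it is the borrowed I.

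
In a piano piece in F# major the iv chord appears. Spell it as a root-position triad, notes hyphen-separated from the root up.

B-D-F#

iv is built on scale degree 4, which is B in both F# major and its parallel. Building the minor chord from the parallel minor on B: B–D–F#.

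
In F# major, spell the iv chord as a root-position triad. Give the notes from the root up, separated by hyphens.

B-D-F#

iv is built on scale degree 4, which is B in both F# major and its parallel. Stacking thirds in F# minor on B gives B–D–F#.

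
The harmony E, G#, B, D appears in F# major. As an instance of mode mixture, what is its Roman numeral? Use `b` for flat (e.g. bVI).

The root E is the lowered 7th scale degree — diatonically F# major has E# there. The diatonic chord on degree 7 would be E#dim (vii°), but E–G#–B–D is the dominant-seventh chord from F# minor. As a borrowed chord it is labeled bVII7.

bVII7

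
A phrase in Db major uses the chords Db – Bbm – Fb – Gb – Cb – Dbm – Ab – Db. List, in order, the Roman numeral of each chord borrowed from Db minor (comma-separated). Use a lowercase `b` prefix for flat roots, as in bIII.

In Db major the diatonic chords are Db, Ebm, Fm, Gb, Ab, Bbm, Cdim. Db, Bbm, Gb and Ab are all diatonic. Fb (Fb–Ab–Cb) doesn't fit — on degree 3 Db major would have Fm (iii). Fb is the degree-3 chord of Db minor, so it is the borrowed bIII. But Cb (Cb–Eb–Gb) is foreign: the diatonic vii° on degree 7 is Cdim, whereas Cb comes from Db minor. It is labeled bVII. Dbm (Db–Fb–Ab) is not: scale degree 1 in Db major carries Db (I). In Db minor the chord on that degree is Dbm, so here it functions as i, borrowed from the parallel minor.

bIII, bVII, i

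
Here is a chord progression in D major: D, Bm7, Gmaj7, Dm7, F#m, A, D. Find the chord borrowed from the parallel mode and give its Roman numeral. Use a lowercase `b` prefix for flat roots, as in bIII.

i7

The diatonic triads in D major are D, Em, F#m, G, A, Bm, C#dim. D, Bm7, Gmaj7, F#m and A all belong to that set. But Dm7 (D–F–A–C) is foreign: the diatonic I on degree 1 is D, whereas Dm7 comes from D minor. It is labeled i7.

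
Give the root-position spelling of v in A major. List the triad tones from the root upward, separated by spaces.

E G B

The root, E, is scale degree 5 — the same note in A major and A minor; only the chord quality changes. Building the minor chord from the parallel minor on E: E–G–B.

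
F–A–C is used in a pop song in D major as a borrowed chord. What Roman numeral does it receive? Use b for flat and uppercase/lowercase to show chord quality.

bIII

F is the lowered form of scale degree 3 in D major (the diatonic degree 3 is F#). Diatonically D major has F#m (iii) on that degree; F–A–C is instead the major chord native to D minor, so it takes the label bIII.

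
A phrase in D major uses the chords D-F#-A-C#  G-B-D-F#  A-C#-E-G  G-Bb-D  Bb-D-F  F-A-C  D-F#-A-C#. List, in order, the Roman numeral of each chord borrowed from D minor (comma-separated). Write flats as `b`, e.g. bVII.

iv, bVI, bIII

D major has the diatonic set D, Em, F#m, G, A, Bm, C#dim. Of the given chords, D–F#–A–C# = Dmaj7, G–B–D–F# = Gmaj7 and A–C#–E–G = A7 are diatonic. But G–Bb–D is foreign: the diatonic IV on degree 4 is G, whereas Gm comes from D minor. It is labeled iv. Bb–D–F is not: scale degree 6 in D major carries Bm (vi). In D minor the chord on that degree is Bb, so here it functions as bVI, borrowed from the parallel minor. But F–A–C is foreign: the diatonic iii on degree 3 is F#m, whereas F comes from D minor. It is labeled bIII.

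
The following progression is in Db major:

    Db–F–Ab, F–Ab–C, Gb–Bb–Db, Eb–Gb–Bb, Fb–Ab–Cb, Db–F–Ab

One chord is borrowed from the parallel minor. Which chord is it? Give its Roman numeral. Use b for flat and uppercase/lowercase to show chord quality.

bIII

In Db major the diatonic chords are Db, Ebm, Fm, Gb, Ab, Bbm, Cdim. Db–F–Ab = Db, F–Ab–C = Fm, Gb–Bb–Db = Gb and Eb–Gb–Bb = Ebm all belong to that set. Fb–Ab–Cb is not: scale degree 3 in Db major carries Fm (iii). In Db minor the chord on that degree is Fb, so here it functions as bIII, borrowed from the parallel minor.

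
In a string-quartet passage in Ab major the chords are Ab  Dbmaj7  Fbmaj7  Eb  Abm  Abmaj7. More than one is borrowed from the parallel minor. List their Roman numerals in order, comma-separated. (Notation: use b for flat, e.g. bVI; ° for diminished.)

The diatonic triads in Ab major are Ab, Bbm, Cm, Db, Eb, Fm, Gdim. Ab, Dbmaj7, Eb and Abmaj7 are all diatonic. Fbmaj7 (Fb–Ab–Cb–Eb) doesn't fit — on degree 6 Ab major would have Fm (vi). Fbmaj7 is the degree-6 chord of Ab minor, so it is the borrowed bVImaj7. Abm (Ab–Cb–Eb) is not: scale degree 1 in Ab major carries Ab (I). In Ab minor the chord on that degree is Abm, so here it functions as i, borrowed from the parallel minor.

bVImaj7, i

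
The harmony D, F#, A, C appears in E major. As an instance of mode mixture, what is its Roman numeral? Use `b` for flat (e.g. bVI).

bVII7

D is the lowered form of scale degree 7 in E major (the diatonic degree 7 is D#). The diatonic chord on degree 7 would be D#dim (vii°), but D–F#–A–C is the dominant-seventh chord from E minor. As a borrowed chord it is labeled bVII7.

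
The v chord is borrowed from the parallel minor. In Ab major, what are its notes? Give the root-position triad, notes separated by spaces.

v is built on scale degree 5, which is Eb in both Ab major and its parallel. Building the minor chord from the parallel minor on Eb: Eb–Gb–Bb.

Eb Gb Bb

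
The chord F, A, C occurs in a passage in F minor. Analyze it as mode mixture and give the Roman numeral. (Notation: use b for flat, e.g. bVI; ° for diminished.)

The root F is the diatonic 1st degree of F minor; the borrowing shows in the chord quality. F–A–C is a major chord — the form found in F major, not the diatonic i (Fm). Borrowed into F minor it is written I.

I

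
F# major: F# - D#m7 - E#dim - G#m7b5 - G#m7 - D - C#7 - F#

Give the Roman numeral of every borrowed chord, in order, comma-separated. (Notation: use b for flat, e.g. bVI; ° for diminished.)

F# major has the diatonic set F#, G#m, A#m, B, C#, D#m, E#dim. F#, D#m7, E#dim, G#m7 and C#7 all belong to that set. But G#m7b5 (G#–B–D–F#) is foreign: the diatonic ii on degree 2 is G#m, whereas G#m7b5 comes from F# minor. It is labeled iiø7. But D (D–F#–A) is foreign: the diatonic vi on degree 6 is D#m, whereas D comes from F# minor. It is labeled bVI.

iiø7, bVI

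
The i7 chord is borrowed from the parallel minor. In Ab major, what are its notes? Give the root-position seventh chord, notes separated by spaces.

Ab Cb Eb Gb

The root, Ab, is scale degree 1 — the same note in Ab major and Ab minor; only the chord quality changes. In Ab minor the chord on Ab is Ab–Cb–Eb–Gb.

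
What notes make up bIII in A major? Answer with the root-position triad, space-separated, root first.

C E G

Scale degree 3 in A major is C#. bIII uses the lowered form, C, taken from A minor. Building the major chord from the parallel minor on C: C–E–G.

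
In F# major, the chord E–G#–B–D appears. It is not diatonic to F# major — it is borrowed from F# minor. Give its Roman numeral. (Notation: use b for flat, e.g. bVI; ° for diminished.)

In F# major scale degree 7 is E#; E is its lowered form, from F# minor. Diatonically F# major has E#dim (vii°) on that degree; E–G#–B–D is instead the dominant-seventh chord native to F# minor, so it takes the label bVII7.

bVII7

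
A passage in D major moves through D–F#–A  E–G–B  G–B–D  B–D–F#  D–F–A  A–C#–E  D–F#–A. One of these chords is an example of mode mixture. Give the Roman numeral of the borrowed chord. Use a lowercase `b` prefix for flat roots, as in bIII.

i

The diatonic triads in D major are D, Em, F#m, G, A, Bm, C#dim. D–F#–A = D, E–G–B = Em, G–B–D = G, B–D–F# = Bm and A–C#–E = A are all diatonic. D–F–A doesn't fit — on degree 1 D major would have D (I). Dm is the degree-1 chord of D minor, so it is the borrowed i.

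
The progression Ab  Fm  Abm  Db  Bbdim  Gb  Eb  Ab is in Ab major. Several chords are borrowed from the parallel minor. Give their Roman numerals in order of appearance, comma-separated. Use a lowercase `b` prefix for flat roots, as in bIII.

Ab major has the diatonic set Ab, Bbm, Cm, Db, Eb, Fm, Gdim. Of the given chords, Ab, Fm, Db and Eb are diatonic. Abm (Ab–Cb–Eb) doesn't fit — on degree 1 Ab major would have Ab (I). Abm is the degree-1 chord of Ab minor, so it is the borrowed i. Bbdim (Bb–Db–Fb) doesn't fit — on degree 2 Ab major would have Bbm (ii). Bbdim is the degree-2 chord of Ab minor, so it is the borrowed ii°. But Gb (Gb–Bb–Db) is foreign: the diatonic vii° on degree 7 is Gdim, whereas Gb comes from Ab minor. It is labeled bVII.

i, ii°, bVII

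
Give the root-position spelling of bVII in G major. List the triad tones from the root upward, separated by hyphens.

F-A-C

The root of bVII is the lowered 7th degree: F# becomes F. Building the major chord from the parallel minor on F: F–A–C.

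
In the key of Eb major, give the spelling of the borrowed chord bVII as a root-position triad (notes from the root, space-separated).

The root of bVII is the lowered 7th degree: D becomes Db. Stacking thirds in Eb minor on Db gives Db–F–Ab.

Db F Ab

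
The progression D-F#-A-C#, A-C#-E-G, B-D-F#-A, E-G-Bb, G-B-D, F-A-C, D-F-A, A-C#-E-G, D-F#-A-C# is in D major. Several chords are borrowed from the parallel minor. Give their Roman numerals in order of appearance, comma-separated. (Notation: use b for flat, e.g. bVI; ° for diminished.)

D major has the diatonic set D, Em, F#m, G, A, Bm, C#dim. D–F#–A–C# = Dmaj7, A–C#–E–G = A7, B–D–F#–A = Bm7 and G–B–D = G are all diatonic. E–G–Bb doesn't fit — on degree 2 D major would have Em (ii). Edim is the degree-2 chord of D minor, so it is the borrowed ii°. But F–A–C is foreign: the diatonic iii on degree 3 is F#m, whereas F comes from D minor. It is labeled bIII. D–F–A doesn't fit — on degree 1 D major would have D (I). Dm is the degree-1 chord of D minor, so it is the borrowed i.

ii°, bIII, i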